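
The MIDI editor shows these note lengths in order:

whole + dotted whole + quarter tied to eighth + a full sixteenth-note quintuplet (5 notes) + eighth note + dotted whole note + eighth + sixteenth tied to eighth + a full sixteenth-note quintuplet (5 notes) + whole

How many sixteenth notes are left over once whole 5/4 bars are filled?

1

One bar of 5/4 = 20 sixteenth notes.
In sixteenth notes: whole = 16; dotted whole = 24; quarter tied to eighth (quarter + eighth) = 6; a full sixteenth-note quintuplet (5 notes) (five quintuplet sixteenths span one quarter) = 4; eighth note = 2; dotted whole note = 24; eighth = 2; sixteenth tied to eighth (sixteenth + eighth) = 3; a full sixteenth-note quintuplet (5 notes) (five quintuplet sixteenths span one quarter) = 4; whole = 16.
Altogether 16 + 24 + 6 + 4 + 2 + 24 + 2 + 3 + 4 + 16 = 101.
101 ÷ 20 = 5 complete bars with 1 sixteenth note remaining.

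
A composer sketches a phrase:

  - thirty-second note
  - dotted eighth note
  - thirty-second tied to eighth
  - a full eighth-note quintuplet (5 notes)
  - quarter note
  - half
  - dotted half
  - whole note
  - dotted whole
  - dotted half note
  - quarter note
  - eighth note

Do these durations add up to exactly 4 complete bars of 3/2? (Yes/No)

One bar of 3/2 = 48 thirty-second notes, so 4 bars = 192.
Convert each value to thirty-second notes: thirty-second note = 1; dotted eighth note = 6; thirty-second tied to eighth (thirty-second + eighth) = 5; a full eighth-note quintuplet (5 notes) (five quintuplet eighths span one half) = 16; quarter note = 8; half = 16; dotted half = 24; whole note = 32; dotted whole = 48; dotted half note = 24; quarter note = 8; eighth note = 4.
Sum: 1 + 6 + 5 + 16 + 8 + 16 + 24 + 32 + 48 + 24 + 8 + 4 = 192.
192 equals 192, so the answer is Yes.

Yes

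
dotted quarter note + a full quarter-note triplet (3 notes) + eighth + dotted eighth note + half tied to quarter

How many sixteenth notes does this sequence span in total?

Convert each value to sixteenth notes: dotted quarter note = 6; a full quarter-note triplet (3 notes) (three triplet quarters span one half) = 8; eighth = 2; dotted eighth note = 3; half tied to quarter (half + quarter) = 12.
Total: 6 + 8 + 2 + 3 + 12 = 31 sixteenth notes.

31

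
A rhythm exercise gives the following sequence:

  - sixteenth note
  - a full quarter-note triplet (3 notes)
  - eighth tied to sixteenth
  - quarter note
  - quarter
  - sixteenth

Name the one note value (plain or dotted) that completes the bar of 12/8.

The bar of 12/8 = 24 sixteenth notes.
Convert each value to sixteenth notes: sixteenth note = 1; a full quarter-note triplet (3 notes) (three triplet quarters span one half) = 8; eighth tied to sixteenth (eighth + sixteenth) = 3; quarter note = 4; quarter = 4; sixteenth = 1.
Adding: 1 + 8 + 3 + 4 + 4 + 1 = 21.
Remaining: 24 − 21 = 3 sixteenth notes, which is a dotted eighth note.

dotted eighth note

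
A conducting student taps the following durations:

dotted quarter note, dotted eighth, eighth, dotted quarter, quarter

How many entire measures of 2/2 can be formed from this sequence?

One bar of 2/2 = 16 sixteenth notes.
Convert each value to sixteenth notes: dotted quarter note = 6; dotted eighth = 3; eighth = 2; dotted quarter = 6; quarter = 4.
Adding: 6 + 3 + 2 + 6 + 4 = 21.
21 ÷ 16 = 1 complete bar with 5 left over.

1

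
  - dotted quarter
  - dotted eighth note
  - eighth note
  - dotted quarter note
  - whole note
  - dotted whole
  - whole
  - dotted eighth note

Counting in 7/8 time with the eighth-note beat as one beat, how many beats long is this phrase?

One eighth-note beat = 2 sixteenth notes.
Working in sixteenth notes: dotted quarter = 6; dotted eighth note = 3; eighth note = 2; dotted quarter note = 6; whole note = 16; dotted whole = 24; whole = 16; dotted eighth note = 3.
Total: 6 + 3 + 2 + 6 + 16 + 24 + 16 + 3 = 76.
76 ÷ 2 = 38 beats.

38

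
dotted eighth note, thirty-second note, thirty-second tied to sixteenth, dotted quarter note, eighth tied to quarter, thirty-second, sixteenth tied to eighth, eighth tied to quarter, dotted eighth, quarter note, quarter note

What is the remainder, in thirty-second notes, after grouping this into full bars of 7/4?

19

One bar of 7/4 = 56 thirty-second notes.
Each duration in thirty-second notes: dotted eighth note = 6; thirty-second note = 1; thirty-second tied to sixteenth (thirty-second + sixteenth) = 3; dotted quarter note = 12; eighth tied to quarter (eighth + quarter) = 12; thirty-second = 1; sixteenth tied to eighth (sixteenth + eighth) = 6; eighth tied to quarter (eighth + quarter) = 12; dotted eighth = 6; quarter note = 8; quarter note = 8.
Altogether 6 + 1 + 3 + 12 + 12 + 1 + 6 + 12 + 6 + 8 + 8 = 75.
75 ÷ 56 = 1 complete bar with 19 thirty-second notes remaining.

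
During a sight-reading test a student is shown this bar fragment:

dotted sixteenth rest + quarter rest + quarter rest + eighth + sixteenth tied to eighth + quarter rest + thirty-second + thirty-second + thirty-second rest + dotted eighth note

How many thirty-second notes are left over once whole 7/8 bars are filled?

18

One bar of 7/8 = 28 thirty-second notes.
In thirty-second notes: dotted sixteenth rest = 3; quarter rest = 8; quarter rest = 8; eighth = 4; sixteenth tied to eighth (sixteenth + eighth) = 6; quarter rest = 8; thirty-second = 1; thirty-second = 1; thirty-second rest = 1; dotted eighth note = 6.
Altogether 3 + 8 + 8 + 4 + 6 + 8 + 1 + 1 + 1 + 6 = 46.
46 ÷ 28 = 1 complete bar with 18 thirty-second notes remaining.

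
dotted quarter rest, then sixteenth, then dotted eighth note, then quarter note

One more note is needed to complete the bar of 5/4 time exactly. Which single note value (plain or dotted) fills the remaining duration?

dotted quarter note

The bar of 5/4 = 20 sixteenth notes.
Each duration in sixteenth notes: dotted quarter rest = 6; sixteenth = 1; dotted eighth note = 3; quarter note = 4.
Total: 6 + 1 + 3 + 4 = 14.
Remaining: 20 − 14 = 6 sixteenth notes, which is a dotted quarter note.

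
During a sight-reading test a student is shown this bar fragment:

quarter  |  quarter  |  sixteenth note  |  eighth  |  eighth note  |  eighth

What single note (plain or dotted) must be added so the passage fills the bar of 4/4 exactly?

The bar of 4/4 = 16 sixteenth notes.
Convert each value to sixteenth notes: quarter = 4; quarter = 4; sixteenth note = 1; eighth = 2; eighth note = 2; eighth = 2.
Sum: 4 + 4 + 1 + 2 + 2 + 2 = 15.
Remaining: 16 − 15 = 1 sixteenth note, which is a sixteenth note.

sixteenth note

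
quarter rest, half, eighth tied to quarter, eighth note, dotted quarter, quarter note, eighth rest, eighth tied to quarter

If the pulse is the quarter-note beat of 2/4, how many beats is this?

9.5

One quarter-note beat = 2 eighth notes.
Express everything in eighth notes: quarter rest = 2; half = 4; eighth tied to quarter (eighth + quarter) = 3; eighth note = 1; dotted quarter = 3; quarter note = 2; eighth rest = 1; eighth tied to quarter (eighth + quarter) = 3.
Altogether 2 + 4 + 3 + 1 + 3 + 2 + 1 + 3 = 19.
19 ÷ 2 = 9.5 beats.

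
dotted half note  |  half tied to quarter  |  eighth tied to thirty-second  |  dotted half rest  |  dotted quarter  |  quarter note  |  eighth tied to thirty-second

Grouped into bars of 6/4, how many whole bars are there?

One bar of 6/4 = 48 thirty-second notes.
Express everything in thirty-second notes: dotted half note = 24; half tied to quarter (half + quarter) = 24; eighth tied to thirty-second (eighth + thirty-second) = 5; dotted half rest = 24; dotted quarter = 12; quarter note = 8; eighth tied to thirty-second (eighth + thirty-second) = 5.
Adding: 24 + 24 + 5 + 24 + 12 + 8 + 5 = 102.
102 ÷ 48 = 2 complete bars with 6 left over.

2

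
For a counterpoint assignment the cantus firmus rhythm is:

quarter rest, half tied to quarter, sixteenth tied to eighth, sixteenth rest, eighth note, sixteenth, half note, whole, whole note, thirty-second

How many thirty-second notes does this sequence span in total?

Each duration in thirty-second notes: quarter rest = 8; half tied to quarter (half + quarter) = 24; sixteenth tied to eighth (sixteenth + eighth) = 6; sixteenth rest = 2; eighth note = 4; sixteenth = 2; half note = 16; whole = 32; whole note = 32; thirty-second = 1.
Adding: 8 + 24 + 6 + 2 + 4 + 2 + 16 + 32 + 32 + 1 = 127 thirty-second notes.

127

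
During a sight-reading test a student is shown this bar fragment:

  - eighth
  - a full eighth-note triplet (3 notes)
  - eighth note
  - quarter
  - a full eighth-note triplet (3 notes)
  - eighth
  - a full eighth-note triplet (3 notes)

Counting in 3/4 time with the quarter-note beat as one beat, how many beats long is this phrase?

5.5

One quarter-note beat = 2 eighth notes.
Each duration in eighth notes: eighth = 1; a full eighth-note triplet (3 notes) (three triplet eighths span one quarter) = 2; eighth note = 1; quarter = 2; a full eighth-note triplet (3 notes) (three triplet eighths span one quarter) = 2; eighth = 1; a full eighth-note triplet (3 notes) (three triplet eighths span one quarter) = 2.
Altogether 1 + 2 + 1 + 2 + 2 + 1 + 2 = 11.
11 ÷ 2 = 5.5 beats.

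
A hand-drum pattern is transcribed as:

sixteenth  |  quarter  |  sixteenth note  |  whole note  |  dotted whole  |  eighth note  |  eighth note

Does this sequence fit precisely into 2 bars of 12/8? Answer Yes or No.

No

One bar of 12/8 = 24 sixteenth notes, so 2 bars = 48.
In sixteenth notes: sixteenth = 1; quarter = 4; sixteenth note = 1; whole note = 16; dotted whole = 24; eighth note = 2; eighth note = 2.
Altogether 1 + 4 + 1 + 16 + 24 + 2 + 2 = 50.
50 exceeds 48, so the answer is No.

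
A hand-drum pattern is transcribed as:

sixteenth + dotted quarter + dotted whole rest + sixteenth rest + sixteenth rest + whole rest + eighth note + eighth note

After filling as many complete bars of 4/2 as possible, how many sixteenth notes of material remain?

One bar of 4/2 = 32 sixteenth notes.
In sixteenth notes: sixteenth = 1; dotted quarter = 6; dotted whole rest = 24; sixteenth rest = 1; sixteenth rest = 1; whole rest = 16; eighth note = 2; eighth note = 2.
Altogether 1 + 6 + 24 + 1 + 1 + 16 + 2 + 2 = 53.
53 ÷ 32 = 1 complete bar with 21 sixteenth notes remaining.

21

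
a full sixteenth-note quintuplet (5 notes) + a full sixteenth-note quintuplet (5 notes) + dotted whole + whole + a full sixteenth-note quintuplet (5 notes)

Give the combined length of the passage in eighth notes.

26

Express everything in eighth notes: a full sixteenth-note quintuplet (5 notes) (five quintuplet sixteenths span one quarter) = 2; a full sixteenth-note quintuplet (5 notes) (five quintuplet sixteenths span one quarter) = 2; dotted whole = 12; whole = 8; a full sixteenth-note quintuplet (5 notes) (five quintuplet sixteenths span one quarter) = 2.
Adding: 2 + 2 + 12 + 8 + 2 = 26 eighth notes.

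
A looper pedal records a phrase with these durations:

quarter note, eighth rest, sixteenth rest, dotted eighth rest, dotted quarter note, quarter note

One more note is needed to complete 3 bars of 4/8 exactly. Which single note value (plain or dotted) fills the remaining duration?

quarter note

3 bars of 4/8 = 24 sixteenth notes.
Working in sixteenth notes: quarter note = 4; eighth rest = 2; sixteenth rest = 1; dotted eighth rest = 3; dotted quarter note = 6; quarter note = 4.
Total: 4 + 2 + 1 + 3 + 6 + 4 = 20.
Remaining: 24 − 20 = 4 sixteenth notes, which is a quarter note.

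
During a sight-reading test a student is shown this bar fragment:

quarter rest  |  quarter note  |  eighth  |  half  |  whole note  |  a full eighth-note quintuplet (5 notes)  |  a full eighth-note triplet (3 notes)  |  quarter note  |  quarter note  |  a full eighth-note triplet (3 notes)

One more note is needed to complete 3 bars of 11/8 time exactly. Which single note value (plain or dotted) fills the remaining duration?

3 bars of 11/8 = 33 eighth notes.
Express everything in eighth notes: quarter rest = 2; quarter note = 2; eighth = 1; half = 4; whole note = 8; a full eighth-note quintuplet (5 notes) (five quintuplet eighths span one half) = 4; a full eighth-note triplet (3 notes) (three triplet eighths span one quarter) = 2; quarter note = 2; quarter note = 2; a full eighth-note triplet (3 notes) (three triplet eighths span one quarter) = 2.
Altogether 2 + 2 + 1 + 4 + 8 + 4 + 2 + 2 + 2 + 2 = 29.
Remaining: 33 − 29 = 4 eighth notes, which is a half note.

half note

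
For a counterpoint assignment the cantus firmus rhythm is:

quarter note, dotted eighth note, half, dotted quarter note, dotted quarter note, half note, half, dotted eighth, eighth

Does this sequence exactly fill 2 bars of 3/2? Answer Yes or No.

One bar of 3/2 = 24 sixteenth notes, so 2 bars = 48.
Express everything in sixteenth notes: quarter note = 4; dotted eighth note = 3; half = 8; dotted quarter note = 6; dotted quarter note = 6; half note = 8; half = 8; dotted eighth = 3; eighth = 2.
Sum: 4 + 3 + 8 + 6 + 6 + 8 + 8 + 3 + 2 = 48.
48 equals 48, so the answer is Yes.

Yes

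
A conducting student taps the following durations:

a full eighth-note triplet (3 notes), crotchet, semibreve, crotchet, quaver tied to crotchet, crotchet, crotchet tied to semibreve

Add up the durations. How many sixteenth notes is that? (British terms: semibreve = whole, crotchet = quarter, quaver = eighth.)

In sixteenth notes: a full eighth-note triplet (3 notes) (three triplet eighths span one quarter) = 4; crotchet = 4; semibreve = 16; crotchet = 4; quaver tied to crotchet (quaver + crotchet) = 6; crotchet = 4; crotchet tied to semibreve (crotchet + semibreve) = 20.
Total: 4 + 4 + 16 + 4 + 6 + 4 + 20 = 58 sixteenth notes.

58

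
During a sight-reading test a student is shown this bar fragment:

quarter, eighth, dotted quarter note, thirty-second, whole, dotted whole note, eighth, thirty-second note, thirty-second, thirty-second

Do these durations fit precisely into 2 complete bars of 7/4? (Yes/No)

Yes

One bar of 7/4 = 56 thirty-second notes, so 2 bars = 112.
In thirty-second notes: quarter = 8; eighth = 4; dotted quarter note = 12; thirty-second = 1; whole = 32; dotted whole note = 48; eighth = 4; thirty-second note = 1; thirty-second = 1; thirty-second = 1.
Sum: 8 + 4 + 12 + 1 + 32 + 48 + 4 + 1 + 1 + 1 = 112.
112 equals 112, so the answer is Yes.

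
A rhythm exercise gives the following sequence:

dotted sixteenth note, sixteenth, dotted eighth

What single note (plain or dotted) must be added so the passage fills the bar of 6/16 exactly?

The bar of 6/16 = 12 thirty-second notes.
Express everything in thirty-second notes: dotted sixteenth note = 3; sixteenth = 2; dotted eighth = 6.
Adding: 3 + 2 + 6 = 11.
Remaining: 12 − 11 = 1 thirty-second note, which is a thirty-second note.

thirty-second note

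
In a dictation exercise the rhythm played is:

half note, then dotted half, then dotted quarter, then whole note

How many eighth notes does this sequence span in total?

21

In eighth notes: half note = 4; dotted half = 6; dotted quarter = 3; whole note = 8.
Adding: 4 + 6 + 3 + 8 = 21 eighth notes.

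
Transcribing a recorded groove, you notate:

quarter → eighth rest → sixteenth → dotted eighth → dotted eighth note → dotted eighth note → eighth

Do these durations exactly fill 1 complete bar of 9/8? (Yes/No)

One bar of 9/8 = 18 sixteenth notes.
In sixteenth notes: quarter = 4; eighth rest = 2; sixteenth = 1; dotted eighth = 3; dotted eighth note = 3; dotted eighth note = 3; eighth = 2.
Total: 4 + 2 + 1 + 3 + 3 + 3 + 2 = 18.
18 equals 18, so the answer is Yes.

Yes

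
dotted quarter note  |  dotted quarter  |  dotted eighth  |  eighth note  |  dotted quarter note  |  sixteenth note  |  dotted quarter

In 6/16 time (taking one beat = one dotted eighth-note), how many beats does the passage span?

One dotted eighth-note beat = 3 sixteenth notes.
In sixteenth notes: dotted quarter note = 6; dotted quarter = 6; dotted eighth = 3; eighth note = 2; dotted quarter note = 6; sixteenth note = 1; dotted quarter = 6.
Sum: 6 + 6 + 3 + 2 + 6 + 1 + 6 = 30.
30 ÷ 3 = 10 beats.

10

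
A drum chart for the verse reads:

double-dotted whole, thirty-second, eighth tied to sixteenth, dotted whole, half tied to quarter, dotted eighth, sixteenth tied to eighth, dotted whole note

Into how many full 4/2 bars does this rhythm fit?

3

One bar of 4/2 = 64 thirty-second notes.
Convert each value to thirty-second notes: double-dotted whole = 56; thirty-second = 1; eighth tied to sixteenth (eighth + sixteenth) = 6; dotted whole = 48; half tied to quarter (half + quarter) = 24; dotted eighth = 6; sixteenth tied to eighth (sixteenth + eighth) = 6; dotted whole note = 48.
Altogether 56 + 1 + 6 + 48 + 24 + 6 + 6 + 48 = 195.
195 ÷ 64 = 3 complete bars with 3 left over.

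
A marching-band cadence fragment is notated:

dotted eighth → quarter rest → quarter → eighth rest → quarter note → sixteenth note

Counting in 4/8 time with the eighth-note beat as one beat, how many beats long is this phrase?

9

One eighth-note beat = 2 sixteenth notes.
Express everything in sixteenth notes: dotted eighth = 3; quarter rest = 4; quarter = 4; eighth rest = 2; quarter note = 4; sixteenth note = 1.
Altogether 3 + 4 + 4 + 2 + 4 + 1 = 18.
18 ÷ 2 = 9 beats.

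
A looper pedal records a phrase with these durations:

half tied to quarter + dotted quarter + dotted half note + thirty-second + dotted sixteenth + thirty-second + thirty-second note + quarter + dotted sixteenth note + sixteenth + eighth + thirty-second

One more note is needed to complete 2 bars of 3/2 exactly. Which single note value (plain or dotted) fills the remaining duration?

dotted quarter note

2 bars of 3/2 = 96 thirty-second notes.
Convert each value to thirty-second notes: half tied to quarter (half + quarter) = 24; dotted quarter = 12; dotted half note = 24; thirty-second = 1; dotted sixteenth = 3; thirty-second = 1; thirty-second note = 1; quarter = 8; dotted sixteenth note = 3; sixteenth = 2; eighth = 4; thirty-second = 1.
Adding: 24 + 12 + 24 + 1 + 3 + 1 + 1 + 8 + 3 + 2 + 4 + 1 = 84.
Remaining: 96 − 84 = 12 thirty-second notes, which is a dotted quarter note.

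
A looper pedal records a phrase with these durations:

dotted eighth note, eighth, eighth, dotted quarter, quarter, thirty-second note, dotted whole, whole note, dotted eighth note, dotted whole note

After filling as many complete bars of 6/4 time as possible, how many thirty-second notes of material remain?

One bar of 6/4 = 48 thirty-second notes.
Each duration in thirty-second notes: dotted eighth note = 6; eighth = 4; eighth = 4; dotted quarter = 12; quarter = 8; thirty-second note = 1; dotted whole = 48; whole note = 32; dotted eighth note = 6; dotted whole note = 48.
Sum: 6 + 4 + 4 + 12 + 8 + 1 + 48 + 32 + 6 + 48 = 169.
169 ÷ 48 = 3 complete bars with 25 thirty-second notes remaining.

25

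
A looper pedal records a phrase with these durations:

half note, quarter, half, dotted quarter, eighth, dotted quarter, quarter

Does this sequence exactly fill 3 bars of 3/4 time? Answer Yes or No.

No

One bar of 3/4 = 6 eighth notes, so 3 bars = 18.
Convert each value to eighth notes: half note = 4; quarter = 2; half = 4; dotted quarter = 3; eighth = 1; dotted quarter = 3; quarter = 2.
Sum: 4 + 2 + 4 + 3 + 1 + 3 + 2 = 19.
19 exceeds 18, so the answer is No.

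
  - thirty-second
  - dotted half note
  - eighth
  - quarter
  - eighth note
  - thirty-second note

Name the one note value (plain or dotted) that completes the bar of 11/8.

The bar of 11/8 = 44 thirty-second notes.
Express everything in thirty-second notes: thirty-second = 1; dotted half note = 24; eighth = 4; quarter = 8; eighth note = 4; thirty-second note = 1.
Adding: 1 + 24 + 4 + 8 + 4 + 1 = 42.
Remaining: 44 − 42 = 2 thirty-second notes, which is a sixteenth note.

sixteenth note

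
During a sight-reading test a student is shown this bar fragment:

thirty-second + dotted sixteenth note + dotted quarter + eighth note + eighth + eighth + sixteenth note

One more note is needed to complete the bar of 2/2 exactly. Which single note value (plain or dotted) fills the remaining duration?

sixteenth note

The bar of 2/2 = 32 thirty-second notes.
Convert each value to thirty-second notes: thirty-second = 1; dotted sixteenth note = 3; dotted quarter = 12; eighth note = 4; eighth = 4; eighth = 4; sixteenth note = 2.
Sum: 1 + 3 + 12 + 4 + 4 + 4 + 2 = 30.
Remaining: 32 − 30 = 2 thirty-second notes, which is a sixteenth note.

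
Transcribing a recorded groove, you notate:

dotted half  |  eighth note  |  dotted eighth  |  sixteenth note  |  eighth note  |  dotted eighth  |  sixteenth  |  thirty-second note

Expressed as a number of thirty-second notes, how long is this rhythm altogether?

Convert each value to thirty-second notes: dotted half = 24; eighth note = 4; dotted eighth = 6; sixteenth note = 2; eighth note = 4; dotted eighth = 6; sixteenth = 2; thirty-second note = 1.
Sum: 24 + 4 + 6 + 2 + 4 + 6 + 2 + 1 = 49 thirty-second notes.

49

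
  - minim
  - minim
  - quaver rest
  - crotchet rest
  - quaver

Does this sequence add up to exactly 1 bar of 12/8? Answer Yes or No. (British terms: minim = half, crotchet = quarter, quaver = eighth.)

One bar of 12/8 = 12 eighth notes.
Each duration in eighth notes: minim = 4; minim = 4; quaver rest = 1; crotchet rest = 2; quaver = 1.
Total: 4 + 4 + 1 + 2 + 1 = 12.
12 equals 12, so the answer is Yes.

Yes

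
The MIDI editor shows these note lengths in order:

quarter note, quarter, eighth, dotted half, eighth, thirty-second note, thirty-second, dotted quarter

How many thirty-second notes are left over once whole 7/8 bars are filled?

6

One bar of 7/8 = 28 thirty-second notes.
In thirty-second notes: quarter note = 8; quarter = 8; eighth = 4; dotted half = 24; eighth = 4; thirty-second note = 1; thirty-second = 1; dotted quarter = 12.
Sum: 8 + 8 + 4 + 24 + 4 + 1 + 1 + 12 = 62.
62 ÷ 28 = 2 complete bars with 6 thirty-second notes remaining.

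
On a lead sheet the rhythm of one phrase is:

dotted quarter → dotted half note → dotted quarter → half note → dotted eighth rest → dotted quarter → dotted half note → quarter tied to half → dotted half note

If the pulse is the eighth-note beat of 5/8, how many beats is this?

38.5

One eighth-note beat = 2 sixteenth notes.
Express everything in sixteenth notes: dotted quarter = 6; dotted half note = 12; dotted quarter = 6; half note = 8; dotted eighth rest = 3; dotted quarter = 6; dotted half note = 12; quarter tied to half (quarter + half) = 12; dotted half note = 12.
Total: 6 + 12 + 6 + 8 + 3 + 6 + 12 + 12 + 12 = 77.
77 ÷ 2 = 38.5 beats.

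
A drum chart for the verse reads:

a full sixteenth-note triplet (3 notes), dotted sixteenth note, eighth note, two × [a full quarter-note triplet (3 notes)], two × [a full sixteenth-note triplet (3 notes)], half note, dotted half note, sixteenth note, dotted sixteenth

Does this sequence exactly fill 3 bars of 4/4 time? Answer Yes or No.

Yes

One bar of 4/4 = 32 thirty-second notes, so 3 bars = 96.
Working in thirty-second notes: a full sixteenth-note triplet (3 notes) (three triplet sixteenths span one eighth) = 4; dotted sixteenth note = 3; eighth note = 4; a full quarter-note triplet (3 notes) (three triplet quarters span one half) = 16; a full quarter-note triplet (3 notes) (three triplet quarters span one half) = 16; a full sixteenth-note triplet (3 notes) (three triplet sixteenths span one eighth) = 4; a full sixteenth-note triplet (3 notes) (three triplet sixteenths span one eighth) = 4; half note = 16; dotted half note = 24; sixteenth note = 2; dotted sixteenth = 3.
Sum: 4 + 3 + 4 + 16 + 16 + 4 + 4 + 16 + 24 + 2 + 3 = 96.
96 equals 96, so the answer is Yes.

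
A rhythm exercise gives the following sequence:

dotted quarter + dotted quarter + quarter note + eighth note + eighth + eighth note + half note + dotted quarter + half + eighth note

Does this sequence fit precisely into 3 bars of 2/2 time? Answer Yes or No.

One bar of 2/2 = 8 eighth notes, so 3 bars = 24.
Each duration in eighth notes: dotted quarter = 3; dotted quarter = 3; quarter note = 2; eighth note = 1; eighth = 1; eighth note = 1; half note = 4; dotted quarter = 3; half = 4; eighth note = 1.
Altogether 3 + 3 + 2 + 1 + 1 + 1 + 4 + 3 + 4 + 1 = 23.
23 falls short of 24, so the answer is No.

No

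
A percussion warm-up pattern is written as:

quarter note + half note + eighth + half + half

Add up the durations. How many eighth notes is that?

Express everything in eighth notes: quarter note = 2; half note = 4; eighth = 1; half = 4; half = 4.
Adding: 2 + 4 + 1 + 4 + 4 = 15 eighth notes.

15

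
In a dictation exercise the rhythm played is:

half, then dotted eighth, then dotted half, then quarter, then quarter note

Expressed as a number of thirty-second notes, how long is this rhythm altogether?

62

Convert each value to thirty-second notes: half = 16; dotted eighth = 6; dotted half = 24; quarter = 8; quarter note = 8.
Sum: 16 + 6 + 24 + 8 + 8 = 62 thirty-second notes.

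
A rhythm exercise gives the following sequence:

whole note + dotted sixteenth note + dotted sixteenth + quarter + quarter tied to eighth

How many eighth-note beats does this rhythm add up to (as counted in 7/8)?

14.5

One eighth-note beat = 4 thirty-second notes.
Express everything in thirty-second notes: whole note = 32; dotted sixteenth note = 3; dotted sixteenth = 3; quarter = 8; quarter tied to eighth (quarter + eighth) = 12.
Altogether 32 + 3 + 3 + 8 + 12 = 58.
58 ÷ 4 = 14.5 beats.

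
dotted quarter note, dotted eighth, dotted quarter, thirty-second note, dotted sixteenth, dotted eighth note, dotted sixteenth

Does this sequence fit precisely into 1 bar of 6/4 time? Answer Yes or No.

One bar of 6/4 = 48 thirty-second notes.
Working in thirty-second notes: dotted quarter note = 12; dotted eighth = 6; dotted quarter = 12; thirty-second note = 1; dotted sixteenth = 3; dotted eighth note = 6; dotted sixteenth = 3.
Sum: 12 + 6 + 12 + 1 + 3 + 6 + 3 = 43.
43 falls short of 48, so the answer is No.

No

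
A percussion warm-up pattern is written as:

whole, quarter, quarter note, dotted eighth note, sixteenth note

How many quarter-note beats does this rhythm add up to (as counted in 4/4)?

One quarter-note beat = 4 sixteenth notes.
In sixteenth notes: whole = 16; quarter = 4; quarter note = 4; dotted eighth note = 3; sixteenth note = 1.
Sum: 16 + 4 + 4 + 3 + 1 = 28.
28 ÷ 4 = 7 beats.

7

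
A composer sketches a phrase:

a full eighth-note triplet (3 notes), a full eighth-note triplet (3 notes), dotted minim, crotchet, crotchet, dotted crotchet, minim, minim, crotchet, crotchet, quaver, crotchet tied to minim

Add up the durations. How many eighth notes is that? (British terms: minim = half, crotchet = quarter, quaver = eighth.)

36

Convert each value to eighth notes: a full eighth-note triplet (3 notes) (three triplet eighths span one quarter) = 2; a full eighth-note triplet (3 notes) (three triplet eighths span one quarter) = 2; dotted minim = 6; crotchet = 2; crotchet = 2; dotted crotchet = 3; minim = 4; minim = 4; crotchet = 2; crotchet = 2; quaver = 1; crotchet tied to minim (crotchet + minim) = 6.
Total: 2 + 2 + 6 + 2 + 2 + 3 + 4 + 4 + 2 + 2 + 1 + 6 = 36 eighth notes.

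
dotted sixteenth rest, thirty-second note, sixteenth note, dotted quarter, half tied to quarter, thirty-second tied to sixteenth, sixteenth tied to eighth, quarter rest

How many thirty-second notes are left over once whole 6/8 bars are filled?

11

One bar of 6/8 = 24 thirty-second notes.
Each duration in thirty-second notes: dotted sixteenth rest = 3; thirty-second note = 1; sixteenth note = 2; dotted quarter = 12; half tied to quarter (half + quarter) = 24; thirty-second tied to sixteenth (thirty-second + sixteenth) = 3; sixteenth tied to eighth (sixteenth + eighth) = 6; quarter rest = 8.
Total: 3 + 1 + 2 + 12 + 24 + 3 + 6 + 8 = 59.
59 ÷ 24 = 2 complete bars with 11 thirty-second notes remaining.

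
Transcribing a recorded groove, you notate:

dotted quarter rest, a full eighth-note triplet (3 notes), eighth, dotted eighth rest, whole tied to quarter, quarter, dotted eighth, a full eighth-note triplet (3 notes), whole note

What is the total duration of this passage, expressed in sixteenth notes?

62

In sixteenth notes: dotted quarter rest = 6; a full eighth-note triplet (3 notes) (three triplet eighths span one quarter) = 4; eighth = 2; dotted eighth rest = 3; whole tied to quarter (whole + quarter) = 20; quarter = 4; dotted eighth = 3; a full eighth-note triplet (3 notes) (three triplet eighths span one quarter) = 4; whole note = 16.
Altogether 6 + 4 + 2 + 3 + 20 + 4 + 3 + 4 + 16 = 62 sixteenth notes.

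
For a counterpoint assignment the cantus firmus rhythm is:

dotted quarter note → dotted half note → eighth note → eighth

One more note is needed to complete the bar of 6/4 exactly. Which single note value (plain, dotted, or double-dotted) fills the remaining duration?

The bar of 6/4 = 12 eighth notes.
Working in eighth notes: dotted quarter note = 3; dotted half note = 6; eighth note = 1; eighth = 1.
Total: 3 + 6 + 1 + 1 = 11.
Remaining: 12 − 11 = 1 eighth note, which is a eighth note.

eighth note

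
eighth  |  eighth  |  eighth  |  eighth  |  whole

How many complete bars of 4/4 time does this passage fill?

1

One bar of 4/4 = 8 eighth notes.
Working in eighth notes: eighth = 1; eighth = 1; eighth = 1; eighth = 1; whole = 8.
Sum: 1 + 1 + 1 + 1 + 8 = 12.
12 ÷ 8 = 1 complete bar with 4 left over.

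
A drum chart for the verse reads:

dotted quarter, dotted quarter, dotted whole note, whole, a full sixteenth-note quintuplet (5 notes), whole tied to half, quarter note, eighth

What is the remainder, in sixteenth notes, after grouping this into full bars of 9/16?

One bar of 9/16 = 9 sixteenth notes.
Convert each value to sixteenth notes: dotted quarter = 6; dotted quarter = 6; dotted whole note = 24; whole = 16; a full sixteenth-note quintuplet (5 notes) (five quintuplet sixteenths span one quarter) = 4; whole tied to half (whole + half) = 24; quarter note = 4; eighth = 2.
Adding: 6 + 6 + 24 + 16 + 4 + 24 + 4 + 2 = 86.
86 ÷ 9 = 9 complete bars with 5 sixteenth notes remaining.

5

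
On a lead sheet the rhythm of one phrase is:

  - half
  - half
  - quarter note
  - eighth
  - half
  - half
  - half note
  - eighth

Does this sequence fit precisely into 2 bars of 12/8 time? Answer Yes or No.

Yes

One bar of 12/8 = 12 eighth notes, so 2 bars = 24.
Each duration in eighth notes: half = 4; half = 4; quarter note = 2; eighth = 1; half = 4; half = 4; half note = 4; eighth = 1.
Sum: 4 + 4 + 2 + 1 + 4 + 4 + 4 + 1 = 24.
24 equals 24, so the answer is Yes.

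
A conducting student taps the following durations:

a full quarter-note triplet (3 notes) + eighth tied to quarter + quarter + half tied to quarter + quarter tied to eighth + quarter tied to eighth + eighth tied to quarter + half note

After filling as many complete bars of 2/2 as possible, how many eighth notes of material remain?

4

One bar of 2/2 = 8 eighth notes.
Convert each value to eighth notes: a full quarter-note triplet (3 notes) (three triplet quarters span one half) = 4; eighth tied to quarter (eighth + quarter) = 3; quarter = 2; half tied to quarter (half + quarter) = 6; quarter tied to eighth (quarter + eighth) = 3; quarter tied to eighth (quarter + eighth) = 3; eighth tied to quarter (eighth + quarter) = 3; half note = 4.
Total: 4 + 3 + 2 + 6 + 3 + 3 + 3 + 4 = 28.
28 ÷ 8 = 3 complete bars with 4 eighth notes remaining.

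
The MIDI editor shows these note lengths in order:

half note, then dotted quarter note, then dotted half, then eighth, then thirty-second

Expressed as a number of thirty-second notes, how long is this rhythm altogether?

57

Each duration in thirty-second notes: half note = 16; dotted quarter note = 12; dotted half = 24; eighth = 4; thirty-second = 1.
Total: 16 + 12 + 24 + 4 + 1 = 57 thirty-second notes.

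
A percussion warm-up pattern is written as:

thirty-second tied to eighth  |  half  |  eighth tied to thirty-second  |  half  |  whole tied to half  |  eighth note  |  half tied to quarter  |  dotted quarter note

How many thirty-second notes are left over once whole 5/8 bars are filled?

One bar of 5/8 = 20 thirty-second notes.
Working in thirty-second notes: thirty-second tied to eighth (thirty-second + eighth) = 5; half = 16; eighth tied to thirty-second (eighth + thirty-second) = 5; half = 16; whole tied to half (whole + half) = 48; eighth note = 4; half tied to quarter (half + quarter) = 24; dotted quarter note = 12.
Altogether 5 + 16 + 5 + 16 + 48 + 4 + 24 + 12 = 130.
130 ÷ 20 = 6 complete bars with 10 thirty-second notes remaining.

10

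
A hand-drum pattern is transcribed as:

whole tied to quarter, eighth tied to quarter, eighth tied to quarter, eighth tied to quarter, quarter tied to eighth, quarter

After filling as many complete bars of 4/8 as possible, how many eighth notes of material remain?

One bar of 4/8 = 4 eighth notes.
Working in eighth notes: whole tied to quarter (whole + quarter) = 10; eighth tied to quarter (eighth + quarter) = 3; eighth tied to quarter (eighth + quarter) = 3; eighth tied to quarter (eighth + quarter) = 3; quarter tied to eighth (quarter + eighth) = 3; quarter = 2.
Altogether 10 + 3 + 3 + 3 + 3 + 2 = 24.
24 ÷ 4 = 6 complete bars with 0 eighth notes remaining.

0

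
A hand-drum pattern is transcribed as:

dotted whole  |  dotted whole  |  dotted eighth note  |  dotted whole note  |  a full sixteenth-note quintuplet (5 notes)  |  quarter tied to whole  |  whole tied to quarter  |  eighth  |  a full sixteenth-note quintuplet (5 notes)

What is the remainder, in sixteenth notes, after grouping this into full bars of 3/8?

One bar of 3/8 = 6 sixteenth notes.
Convert each value to sixteenth notes: dotted whole = 24; dotted whole = 24; dotted eighth note = 3; dotted whole note = 24; a full sixteenth-note quintuplet (5 notes) (five quintuplet sixteenths span one quarter) = 4; quarter tied to whole (quarter + whole) = 20; whole tied to quarter (whole + quarter) = 20; eighth = 2; a full sixteenth-note quintuplet (5 notes) (five quintuplet sixteenths span one quarter) = 4.
Sum: 24 + 24 + 3 + 24 + 4 + 20 + 20 + 2 + 4 = 125.
125 ÷ 6 = 20 complete bars with 5 sixteenth notes remaining.

5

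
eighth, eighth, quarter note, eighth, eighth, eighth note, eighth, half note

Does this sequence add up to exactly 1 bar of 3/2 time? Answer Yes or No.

One bar of 3/2 = 12 eighth notes.
Convert each value to eighth notes: eighth = 1; eighth = 1; quarter note = 2; eighth = 1; eighth = 1; eighth note = 1; eighth = 1; half note = 4.
Altogether 1 + 1 + 2 + 1 + 1 + 1 + 1 + 4 = 12.
12 equals 12, so the answer is Yes.

Yes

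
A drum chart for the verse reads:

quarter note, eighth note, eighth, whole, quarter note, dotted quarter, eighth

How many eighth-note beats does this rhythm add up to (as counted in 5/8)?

One eighth-note beat = 2 sixteenth notes.
Express everything in sixteenth notes: quarter note = 4; eighth note = 2; eighth = 2; whole = 16; quarter note = 4; dotted quarter = 6; eighth = 2.
Sum: 4 + 2 + 2 + 16 + 4 + 6 + 2 = 36.
36 ÷ 2 = 18 beats.

18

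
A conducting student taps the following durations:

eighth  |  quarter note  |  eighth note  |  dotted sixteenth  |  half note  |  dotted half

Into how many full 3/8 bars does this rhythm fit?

One bar of 3/8 = 12 thirty-second notes.
Express everything in thirty-second notes: eighth = 4; quarter note = 8; eighth note = 4; dotted sixteenth = 3; half note = 16; dotted half = 24.
Adding: 4 + 8 + 4 + 3 + 16 + 24 = 59.
59 ÷ 12 = 4 complete bars with 11 left over.

4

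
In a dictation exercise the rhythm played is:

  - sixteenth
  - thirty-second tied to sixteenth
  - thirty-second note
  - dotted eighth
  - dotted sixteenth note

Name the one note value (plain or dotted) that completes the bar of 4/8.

thirty-second note

The bar of 4/8 = 16 thirty-second notes.
Convert each value to thirty-second notes: sixteenth = 2; thirty-second tied to sixteenth (thirty-second + sixteenth) = 3; thirty-second note = 1; dotted eighth = 6; dotted sixteenth note = 3.
Altogether 2 + 3 + 1 + 6 + 3 = 15.
Remaining: 16 − 15 = 1 thirty-second note, which is a thirty-second note.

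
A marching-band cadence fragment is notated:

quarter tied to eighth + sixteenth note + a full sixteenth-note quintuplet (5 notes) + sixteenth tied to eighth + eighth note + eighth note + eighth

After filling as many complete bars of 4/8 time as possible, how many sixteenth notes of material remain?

One bar of 4/8 = 8 sixteenth notes.
Working in sixteenth notes: quarter tied to eighth (quarter + eighth) = 6; sixteenth note = 1; a full sixteenth-note quintuplet (5 notes) (five quintuplet sixteenths span one quarter) = 4; sixteenth tied to eighth (sixteenth + eighth) = 3; eighth note = 2; eighth note = 2; eighth = 2.
Adding: 6 + 1 + 4 + 3 + 2 + 2 + 2 = 20.
20 ÷ 8 = 2 complete bars with 4 sixteenth notes remaining.

4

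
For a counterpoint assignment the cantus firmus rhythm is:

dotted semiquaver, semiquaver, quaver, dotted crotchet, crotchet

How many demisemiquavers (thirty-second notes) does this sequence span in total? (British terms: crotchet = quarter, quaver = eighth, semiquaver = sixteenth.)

29

Convert each value to thirty-second notes: dotted semiquaver = 3; semiquaver = 2; quaver = 4; dotted crotchet = 12; crotchet = 8.
Total: 3 + 2 + 4 + 12 + 8 = 29 thirty-second notes.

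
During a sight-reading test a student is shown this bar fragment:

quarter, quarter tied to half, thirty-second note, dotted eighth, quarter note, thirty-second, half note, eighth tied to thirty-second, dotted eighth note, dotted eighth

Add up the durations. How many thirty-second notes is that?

In thirty-second notes: quarter = 8; quarter tied to half (quarter + half) = 24; thirty-second note = 1; dotted eighth = 6; quarter note = 8; thirty-second = 1; half note = 16; eighth tied to thirty-second (eighth + thirty-second) = 5; dotted eighth note = 6; dotted eighth = 6.
Sum: 8 + 24 + 1 + 6 + 8 + 1 + 16 + 5 + 6 + 6 = 81 thirty-second notes.

81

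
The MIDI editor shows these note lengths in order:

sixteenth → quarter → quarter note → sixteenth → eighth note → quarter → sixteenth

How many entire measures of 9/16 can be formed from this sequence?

1

One bar of 9/16 = 9 sixteenth notes.
In sixteenth notes: sixteenth = 1; quarter = 4; quarter note = 4; sixteenth = 1; eighth note = 2; quarter = 4; sixteenth = 1.
Total: 1 + 4 + 4 + 1 + 2 + 4 + 1 = 17.
17 ÷ 9 = 1 complete bar with 8 left over.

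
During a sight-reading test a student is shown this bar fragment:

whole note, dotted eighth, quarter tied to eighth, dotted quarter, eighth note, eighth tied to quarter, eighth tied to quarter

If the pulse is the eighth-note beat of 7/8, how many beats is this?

One eighth-note beat = 2 sixteenth notes.
In sixteenth notes: whole note = 16; dotted eighth = 3; quarter tied to eighth (quarter + eighth) = 6; dotted quarter = 6; eighth note = 2; eighth tied to quarter (eighth + quarter) = 6; eighth tied to quarter (eighth + quarter) = 6.
Sum: 16 + 3 + 6 + 6 + 2 + 6 + 6 = 45.
45 ÷ 2 = 22.5 beats.

22.5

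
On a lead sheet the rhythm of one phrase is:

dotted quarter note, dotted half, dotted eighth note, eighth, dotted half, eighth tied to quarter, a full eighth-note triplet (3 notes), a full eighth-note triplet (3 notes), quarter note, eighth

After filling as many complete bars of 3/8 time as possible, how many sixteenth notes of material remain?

One bar of 3/8 = 6 sixteenth notes.
Each duration in sixteenth notes: dotted quarter note = 6; dotted half = 12; dotted eighth note = 3; eighth = 2; dotted half = 12; eighth tied to quarter (eighth + quarter) = 6; a full eighth-note triplet (3 notes) (three triplet eighths span one quarter) = 4; a full eighth-note triplet (3 notes) (three triplet eighths span one quarter) = 4; quarter note = 4; eighth = 2.
Adding: 6 + 12 + 3 + 2 + 12 + 6 + 4 + 4 + 4 + 2 = 55.
55 ÷ 6 = 9 complete bars with 1 sixteenth note remaining.

1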